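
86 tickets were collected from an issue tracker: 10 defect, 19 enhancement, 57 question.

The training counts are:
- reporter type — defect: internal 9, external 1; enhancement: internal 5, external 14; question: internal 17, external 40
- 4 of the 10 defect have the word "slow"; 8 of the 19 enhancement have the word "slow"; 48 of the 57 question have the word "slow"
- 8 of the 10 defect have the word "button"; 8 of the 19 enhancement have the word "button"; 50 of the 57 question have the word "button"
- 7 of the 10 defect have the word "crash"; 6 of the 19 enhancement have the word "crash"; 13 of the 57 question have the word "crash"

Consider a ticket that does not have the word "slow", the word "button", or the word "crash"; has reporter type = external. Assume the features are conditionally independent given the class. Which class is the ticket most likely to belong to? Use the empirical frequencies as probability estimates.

defect: (10/86) × (1/10) × (6/10) × (2/10) × (3/10) ≈ 0.000418605
enhancement: (19/86) × (14/19) × (11/19) × (11/19) × (13/19) ≈ 0.0373334
question: (57/86) × (40/57) × (9/57) × (7/57) × (44/57) ≈ 0.00696194
Highest score → enhancement.

enhancement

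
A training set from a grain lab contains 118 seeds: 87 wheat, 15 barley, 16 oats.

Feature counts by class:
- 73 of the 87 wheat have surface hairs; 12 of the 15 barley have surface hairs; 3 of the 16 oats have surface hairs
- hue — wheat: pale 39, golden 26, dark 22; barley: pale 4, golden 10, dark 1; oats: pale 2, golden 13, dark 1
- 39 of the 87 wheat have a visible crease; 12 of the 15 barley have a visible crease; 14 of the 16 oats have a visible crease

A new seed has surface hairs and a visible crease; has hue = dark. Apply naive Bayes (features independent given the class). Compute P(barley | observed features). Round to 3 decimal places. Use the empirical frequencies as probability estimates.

wheat: (87/118) × (73/87) × (22/87) × (39/87) ≈ 0.0701277
barley: (15/118) × (12/15) × (1/15) × (12/15) ≈ 0.00542373
oats: (16/118) × (3/16) × (1/16) × (14/16) ≈ 0.00139036
P(barley | x) = 0.00542373 / 0.07694179 ≈ 0.070

0.070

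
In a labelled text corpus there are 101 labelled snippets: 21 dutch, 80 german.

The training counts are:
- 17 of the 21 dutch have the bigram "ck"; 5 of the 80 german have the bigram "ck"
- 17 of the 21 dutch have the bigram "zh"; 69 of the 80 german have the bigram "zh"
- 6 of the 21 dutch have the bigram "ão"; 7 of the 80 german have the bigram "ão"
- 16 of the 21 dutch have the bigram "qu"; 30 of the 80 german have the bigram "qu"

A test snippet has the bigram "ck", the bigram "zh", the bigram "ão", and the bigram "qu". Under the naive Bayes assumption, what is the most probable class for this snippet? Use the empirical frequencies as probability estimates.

dutch: (21/101) × (17/21) × (17/21) × (6/21) × (16/21) ≈ 0.0296613
german: (80/101) × (5/80) × (69/80) × (7/80) × (30/80) ≈ 0.00140103
Highest score → dutch.

dutch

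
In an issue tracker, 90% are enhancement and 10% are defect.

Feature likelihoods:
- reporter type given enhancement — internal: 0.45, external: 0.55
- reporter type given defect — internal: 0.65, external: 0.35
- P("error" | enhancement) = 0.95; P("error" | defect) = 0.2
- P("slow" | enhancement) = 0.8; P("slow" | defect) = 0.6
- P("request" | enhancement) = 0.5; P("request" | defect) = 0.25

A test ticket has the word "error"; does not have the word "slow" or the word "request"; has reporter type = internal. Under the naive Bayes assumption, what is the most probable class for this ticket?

enhancement: 0.9 × 0.45 × 0.95 × (1−0.8) × (1−0.5) = 0.038475
defect: 0.1 × 0.65 × 0.2 × (1−0.6) × (1−0.25) = 0.0039
Highest score → enhancement.

enhancement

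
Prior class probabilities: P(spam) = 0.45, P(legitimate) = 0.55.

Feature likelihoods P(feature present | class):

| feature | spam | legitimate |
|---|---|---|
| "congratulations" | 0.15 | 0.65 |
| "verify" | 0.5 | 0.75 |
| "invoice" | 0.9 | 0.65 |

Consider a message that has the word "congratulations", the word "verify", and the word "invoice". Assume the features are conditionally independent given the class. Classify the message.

legitimate

spam: 0.45 × 0.15 × 0.5 × 0.9 = 0.030375
legitimate: 0.55 × 0.65 × 0.75 × 0.65 = 0.17428125
Highest score → legitimate.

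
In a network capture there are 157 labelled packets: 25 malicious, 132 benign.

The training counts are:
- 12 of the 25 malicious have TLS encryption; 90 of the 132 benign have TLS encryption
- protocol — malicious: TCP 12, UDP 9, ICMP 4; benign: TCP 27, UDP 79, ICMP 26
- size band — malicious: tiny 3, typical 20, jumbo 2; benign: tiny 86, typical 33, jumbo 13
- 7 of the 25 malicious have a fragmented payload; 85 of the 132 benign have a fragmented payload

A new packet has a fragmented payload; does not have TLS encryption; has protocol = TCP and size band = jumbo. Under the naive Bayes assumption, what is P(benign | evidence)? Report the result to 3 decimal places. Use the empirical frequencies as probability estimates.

malicious: (25/157) × (13/25) × (12/25) × (2/25) × (7/25) ≈ 0.000890293
benign: (132/157) × (42/132) × (27/132) × (13/132) × (85/132) ≈ 0.0034702
P(benign | x) = 0.0034702 / 0.004360493 ≈ 0.796

0.796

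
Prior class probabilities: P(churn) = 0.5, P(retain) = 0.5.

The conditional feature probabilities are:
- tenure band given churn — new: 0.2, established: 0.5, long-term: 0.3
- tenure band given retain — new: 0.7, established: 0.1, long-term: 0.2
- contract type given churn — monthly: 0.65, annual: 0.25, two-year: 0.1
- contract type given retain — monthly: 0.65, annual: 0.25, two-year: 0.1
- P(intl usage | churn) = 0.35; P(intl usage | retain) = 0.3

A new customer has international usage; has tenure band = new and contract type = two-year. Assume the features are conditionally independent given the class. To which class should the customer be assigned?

retain

churn: 0.5 × 0.2 × 0.1 × 0.35 = 0.0035
retain: 0.5 × 0.7 × 0.1 × 0.3 = 0.0105
Highest score → retain.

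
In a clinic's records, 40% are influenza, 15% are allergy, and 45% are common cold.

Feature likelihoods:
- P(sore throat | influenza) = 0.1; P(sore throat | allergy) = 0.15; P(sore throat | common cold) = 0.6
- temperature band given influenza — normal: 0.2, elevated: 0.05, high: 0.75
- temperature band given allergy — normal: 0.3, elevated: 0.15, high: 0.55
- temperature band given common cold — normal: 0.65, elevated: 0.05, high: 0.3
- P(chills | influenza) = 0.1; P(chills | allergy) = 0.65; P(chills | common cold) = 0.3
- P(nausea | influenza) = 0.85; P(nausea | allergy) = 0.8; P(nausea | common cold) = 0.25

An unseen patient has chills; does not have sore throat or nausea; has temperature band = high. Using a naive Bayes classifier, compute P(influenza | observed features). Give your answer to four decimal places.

0.1600

influenza: 0.4 × (1−0.1) × 0.75 × 0.1 × (1−0.85) = 0.00405
allergy: 0.15 × (1−0.15) × 0.55 × 0.65 × (1−0.8) = 0.00911625
common cold: 0.45 × (1−0.6) × 0.3 × 0.3 × (1−0.25) = 0.01215
P(influenza | x) = 0.00405 / 0.02531625 ≈ 0.1600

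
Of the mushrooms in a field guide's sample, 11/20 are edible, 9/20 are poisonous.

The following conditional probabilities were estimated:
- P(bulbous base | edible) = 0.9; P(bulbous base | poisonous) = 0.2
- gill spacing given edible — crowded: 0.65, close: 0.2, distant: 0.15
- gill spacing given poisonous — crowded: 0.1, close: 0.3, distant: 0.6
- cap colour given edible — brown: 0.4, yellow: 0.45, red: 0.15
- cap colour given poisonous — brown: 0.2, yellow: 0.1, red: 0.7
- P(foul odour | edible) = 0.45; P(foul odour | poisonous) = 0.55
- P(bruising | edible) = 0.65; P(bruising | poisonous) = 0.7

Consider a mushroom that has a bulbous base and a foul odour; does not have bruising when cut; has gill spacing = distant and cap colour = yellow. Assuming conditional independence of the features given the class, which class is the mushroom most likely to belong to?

edible

edible: 0.55 × 0.9 × 0.15 × 0.45 × 0.45 × (1−0.65) = 0.00526246875
poisonous: 0.45 × 0.2 × 0.6 × 0.1 × 0.55 × (1−0.7) = 0.000891
Highest score → edible.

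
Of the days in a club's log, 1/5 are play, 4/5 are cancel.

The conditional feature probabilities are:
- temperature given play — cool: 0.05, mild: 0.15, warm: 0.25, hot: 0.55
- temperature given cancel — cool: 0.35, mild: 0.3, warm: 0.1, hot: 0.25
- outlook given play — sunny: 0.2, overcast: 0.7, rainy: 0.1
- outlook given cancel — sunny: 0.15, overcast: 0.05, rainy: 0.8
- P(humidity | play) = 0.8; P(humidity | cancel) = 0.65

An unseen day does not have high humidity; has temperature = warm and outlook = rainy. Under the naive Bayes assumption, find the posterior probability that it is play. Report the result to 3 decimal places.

0.043

play: 0.2 × 0.25 × 0.1 × (1−0.8) = 0.001
cancel: 0.8 × 0.1 × 0.8 × (1−0.65) = 0.0224
P(play | x) = 0.001 / 0.0234 ≈ 0.043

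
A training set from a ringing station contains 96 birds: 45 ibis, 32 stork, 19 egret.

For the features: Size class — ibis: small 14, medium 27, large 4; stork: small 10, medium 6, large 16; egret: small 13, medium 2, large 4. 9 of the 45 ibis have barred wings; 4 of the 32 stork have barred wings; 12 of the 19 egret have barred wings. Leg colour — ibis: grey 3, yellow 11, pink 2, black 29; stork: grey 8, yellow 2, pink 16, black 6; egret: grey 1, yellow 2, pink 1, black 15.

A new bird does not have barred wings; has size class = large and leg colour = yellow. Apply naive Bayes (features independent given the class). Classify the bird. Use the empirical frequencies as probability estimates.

stork

ibis: (45/96) × (4/45) × (36/45) × (11/45) ≈ 0.00814815
stork: (32/96) × (16/32) × (28/32) × (2/32) ≈ 0.00911458
egret: (19/96) × (4/19) × (7/19) × (2/19) ≈ 0.00161588
Highest score → stork.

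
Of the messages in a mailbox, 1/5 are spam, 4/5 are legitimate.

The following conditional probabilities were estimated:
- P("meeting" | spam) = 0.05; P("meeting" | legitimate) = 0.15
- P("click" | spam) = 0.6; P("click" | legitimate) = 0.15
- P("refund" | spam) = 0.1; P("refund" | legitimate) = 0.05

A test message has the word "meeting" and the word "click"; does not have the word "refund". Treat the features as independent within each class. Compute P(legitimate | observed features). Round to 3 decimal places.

spam: 0.2 × 0.05 × 0.6 × (1−0.1) = 0.0054
legitimate: 0.8 × 0.15 × 0.15 × (1−0.05) = 0.0171
P(legitimate | x) = 0.0171 / 0.0225 ≈ 0.760

0.760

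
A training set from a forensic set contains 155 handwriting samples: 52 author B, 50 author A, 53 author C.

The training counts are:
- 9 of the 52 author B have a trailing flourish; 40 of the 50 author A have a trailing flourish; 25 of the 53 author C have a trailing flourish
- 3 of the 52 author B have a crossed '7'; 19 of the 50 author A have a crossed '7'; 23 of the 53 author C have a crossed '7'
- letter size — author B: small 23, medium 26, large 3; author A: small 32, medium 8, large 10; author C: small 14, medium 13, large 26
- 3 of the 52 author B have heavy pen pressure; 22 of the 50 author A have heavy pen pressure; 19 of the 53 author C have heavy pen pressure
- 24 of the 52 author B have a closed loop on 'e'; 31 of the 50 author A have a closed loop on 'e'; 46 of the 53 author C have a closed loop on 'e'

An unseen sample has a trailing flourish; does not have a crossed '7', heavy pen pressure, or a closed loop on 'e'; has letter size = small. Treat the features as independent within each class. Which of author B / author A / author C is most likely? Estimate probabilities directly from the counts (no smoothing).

author B: (52/155) × (9/52) × (49/52) × (23/52) × (49/52) × (28/52) ≈ 0.0122794
author A: (50/155) × (40/50) × (31/50) × (32/50) × (28/50) × (19/50) = 0.02179072
author C: (53/155) × (25/53) × (30/53) × (14/53) × (34/53) × (7/53) ≈ 0.0020433
Highest score → author A.

author A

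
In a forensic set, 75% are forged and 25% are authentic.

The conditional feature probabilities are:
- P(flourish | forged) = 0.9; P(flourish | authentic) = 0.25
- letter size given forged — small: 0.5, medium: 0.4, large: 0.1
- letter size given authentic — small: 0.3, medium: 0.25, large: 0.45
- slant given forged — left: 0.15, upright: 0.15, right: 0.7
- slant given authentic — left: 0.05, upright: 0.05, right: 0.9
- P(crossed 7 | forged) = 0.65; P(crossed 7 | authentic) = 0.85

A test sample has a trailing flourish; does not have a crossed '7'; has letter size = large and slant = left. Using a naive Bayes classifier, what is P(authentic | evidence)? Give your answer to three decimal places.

0.056

forged: 0.75 × 0.9 × 0.1 × 0.15 × (1−0.65) = 0.00354375
authentic: 0.25 × 0.25 × 0.45 × 0.05 × (1−0.85) = 0.0002109375
P(authentic | x) = 0.0002109375 / 0.0037546875 ≈ 0.056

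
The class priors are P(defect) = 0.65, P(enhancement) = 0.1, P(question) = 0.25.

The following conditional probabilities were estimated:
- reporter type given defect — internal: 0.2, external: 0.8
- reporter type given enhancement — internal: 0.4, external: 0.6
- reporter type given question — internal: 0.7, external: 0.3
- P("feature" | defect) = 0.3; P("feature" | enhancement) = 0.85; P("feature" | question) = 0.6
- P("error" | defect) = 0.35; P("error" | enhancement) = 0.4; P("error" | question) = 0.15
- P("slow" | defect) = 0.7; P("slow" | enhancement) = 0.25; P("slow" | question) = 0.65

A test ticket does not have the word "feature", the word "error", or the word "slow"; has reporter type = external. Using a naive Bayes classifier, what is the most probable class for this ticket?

defect: 0.65 × 0.8 × (1−0.3) × (1−0.35) × (1−0.7) = 0.07098
enhancement: 0.1 × 0.6 × (1−0.85) × (1−0.4) × (1−0.25) = 0.00405
question: 0.25 × 0.3 × (1−0.6) × (1−0.15) × (1−0.65) = 0.008925
Highest score → defect.

defect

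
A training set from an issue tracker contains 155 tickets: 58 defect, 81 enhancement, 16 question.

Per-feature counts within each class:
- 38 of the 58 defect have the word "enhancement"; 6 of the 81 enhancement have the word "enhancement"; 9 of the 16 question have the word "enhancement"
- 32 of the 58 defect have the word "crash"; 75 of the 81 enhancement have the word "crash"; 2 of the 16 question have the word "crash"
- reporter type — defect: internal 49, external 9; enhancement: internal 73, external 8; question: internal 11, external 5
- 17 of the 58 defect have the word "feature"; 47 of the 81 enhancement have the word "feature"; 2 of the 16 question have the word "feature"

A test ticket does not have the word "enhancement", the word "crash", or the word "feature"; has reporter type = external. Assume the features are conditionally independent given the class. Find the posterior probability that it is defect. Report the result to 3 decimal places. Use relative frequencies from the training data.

defect: (58/155) × (20/58) × (26/58) × (9/58) × (41/58) ≈ 0.00634474
enhancement: (81/155) × (75/81) × (6/81) × (8/81) × (34/81) ≈ 0.00148592
question: (16/155) × (7/16) × (14/16) × (5/16) × (14/16) ≈ 0.0108052
P(defect | x) = 0.00634474 / 0.01863586 ≈ 0.340

0.340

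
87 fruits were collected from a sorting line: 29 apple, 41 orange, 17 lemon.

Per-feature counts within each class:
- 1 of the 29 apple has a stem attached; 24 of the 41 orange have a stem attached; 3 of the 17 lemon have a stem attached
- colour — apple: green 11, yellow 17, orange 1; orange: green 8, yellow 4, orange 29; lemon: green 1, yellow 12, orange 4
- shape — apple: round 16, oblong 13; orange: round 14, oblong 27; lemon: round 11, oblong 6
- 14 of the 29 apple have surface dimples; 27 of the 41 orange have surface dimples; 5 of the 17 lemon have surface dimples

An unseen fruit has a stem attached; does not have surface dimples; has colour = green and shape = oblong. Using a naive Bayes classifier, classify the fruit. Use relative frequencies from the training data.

apple: (29/87) × (1/29) × (11/29) × (13/29) × (15/29) ≈ 0.00101091
orange: (41/87) × (24/41) × (8/41) × (27/41) × (14/41) ≈ 0.0121038
lemon: (17/87) × (3/17) × (1/17) × (6/17) × (12/17) ≈ 0.000505345
Highest score → orange.

orange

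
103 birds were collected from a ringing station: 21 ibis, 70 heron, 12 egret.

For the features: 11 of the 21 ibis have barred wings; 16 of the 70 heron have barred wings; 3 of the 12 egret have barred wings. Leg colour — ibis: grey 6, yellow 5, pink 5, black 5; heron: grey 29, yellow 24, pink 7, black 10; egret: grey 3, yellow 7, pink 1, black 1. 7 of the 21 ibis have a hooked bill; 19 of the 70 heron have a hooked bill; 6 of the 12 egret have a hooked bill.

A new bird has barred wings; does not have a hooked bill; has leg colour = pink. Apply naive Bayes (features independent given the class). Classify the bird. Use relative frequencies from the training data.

ibis: (21/103) × (11/21) × (5/21) × (14/21) ≈ 0.0169518
heron: (70/103) × (16/70) × (7/70) × (51/70) ≈ 0.0113176
egret: (12/103) × (3/12) × (1/12) × (6/12) ≈ 0.00121359
Highest score → ibis.

ibis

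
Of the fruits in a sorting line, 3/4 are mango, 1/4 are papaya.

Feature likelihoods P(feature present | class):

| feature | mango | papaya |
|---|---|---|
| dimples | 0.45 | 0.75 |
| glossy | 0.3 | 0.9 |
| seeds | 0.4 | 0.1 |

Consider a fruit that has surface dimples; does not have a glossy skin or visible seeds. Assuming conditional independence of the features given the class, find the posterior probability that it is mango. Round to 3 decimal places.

0.894

mango: 0.75 × 0.45 × (1−0.3) × (1−0.4) = 0.14175
papaya: 0.25 × 0.75 × (1−0.9) × (1−0.1) = 0.016875
P(mango | x) = 0.14175 / 0.158625 ≈ 0.894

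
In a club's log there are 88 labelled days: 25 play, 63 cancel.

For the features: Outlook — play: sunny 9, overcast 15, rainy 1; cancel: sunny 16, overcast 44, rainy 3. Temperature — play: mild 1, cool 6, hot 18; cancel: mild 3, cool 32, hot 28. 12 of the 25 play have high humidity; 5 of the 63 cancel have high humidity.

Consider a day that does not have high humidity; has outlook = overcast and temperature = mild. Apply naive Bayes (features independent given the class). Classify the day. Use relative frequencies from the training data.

play: (25/88) × (15/25) × (1/25) × (13/25) ≈ 0.00354545
cancel: (63/88) × (44/63) × (3/63) × (58/63) ≈ 0.0219199
Highest score → cancel.

cancel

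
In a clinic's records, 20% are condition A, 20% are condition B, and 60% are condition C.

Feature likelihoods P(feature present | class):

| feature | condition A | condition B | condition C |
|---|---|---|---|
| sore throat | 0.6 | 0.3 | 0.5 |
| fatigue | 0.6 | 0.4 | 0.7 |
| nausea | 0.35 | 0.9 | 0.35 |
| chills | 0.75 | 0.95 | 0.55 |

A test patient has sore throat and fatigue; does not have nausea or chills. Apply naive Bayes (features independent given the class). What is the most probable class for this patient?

condition A: 0.2 × 0.6 × 0.6 × (1−0.35) × (1−0.75) = 0.0117
condition B: 0.2 × 0.3 × 0.4 × (1−0.9) × (1−0.95) = 0.00012
condition C: 0.6 × 0.5 × 0.7 × (1−0.35) × (1−0.55) = 0.061425
Highest score → condition C.

condition C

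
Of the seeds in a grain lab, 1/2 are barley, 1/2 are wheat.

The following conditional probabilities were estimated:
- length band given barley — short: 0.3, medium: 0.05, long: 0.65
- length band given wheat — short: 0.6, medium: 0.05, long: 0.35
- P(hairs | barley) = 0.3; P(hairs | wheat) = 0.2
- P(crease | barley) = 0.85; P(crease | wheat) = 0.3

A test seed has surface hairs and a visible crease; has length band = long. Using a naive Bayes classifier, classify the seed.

barley: 0.5 × 0.65 × 0.3 × 0.85 = 0.082875
wheat: 0.5 × 0.35 × 0.2 × 0.3 = 0.0105
Highest score → barley.

barley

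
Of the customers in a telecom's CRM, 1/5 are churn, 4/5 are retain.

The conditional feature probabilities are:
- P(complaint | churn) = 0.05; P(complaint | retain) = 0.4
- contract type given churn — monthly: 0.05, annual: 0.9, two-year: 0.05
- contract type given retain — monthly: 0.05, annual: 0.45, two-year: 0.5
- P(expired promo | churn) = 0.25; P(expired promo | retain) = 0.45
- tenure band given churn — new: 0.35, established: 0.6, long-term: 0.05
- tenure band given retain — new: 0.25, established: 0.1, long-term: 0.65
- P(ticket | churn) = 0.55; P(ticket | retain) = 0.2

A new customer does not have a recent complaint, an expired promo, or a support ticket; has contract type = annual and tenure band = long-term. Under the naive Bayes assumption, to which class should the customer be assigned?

churn: 0.2 × (1−0.05) × 0.9 × (1−0.25) × 0.05 × (1−0.55) = 0.002885625
retain: 0.8 × (1−0.4) × 0.45 × (1−0.45) × 0.65 × (1−0.2) = 0.061776
Highest score → retain.

retain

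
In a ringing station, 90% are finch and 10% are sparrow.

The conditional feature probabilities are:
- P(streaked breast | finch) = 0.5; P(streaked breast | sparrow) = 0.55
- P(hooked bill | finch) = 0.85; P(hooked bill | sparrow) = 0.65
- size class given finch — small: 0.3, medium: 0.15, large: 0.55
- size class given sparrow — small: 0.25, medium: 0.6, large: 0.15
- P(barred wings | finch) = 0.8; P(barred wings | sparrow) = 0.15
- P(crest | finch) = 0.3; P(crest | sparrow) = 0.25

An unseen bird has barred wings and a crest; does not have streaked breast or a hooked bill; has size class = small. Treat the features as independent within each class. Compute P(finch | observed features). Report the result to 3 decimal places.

finch: 0.9 × (1−0.5) × (1−0.85) × 0.3 × 0.8 × 0.3 = 0.00486
sparrow: 0.1 × (1−0.55) × (1−0.65) × 0.25 × 0.15 × 0.25 = 0.00014765625
P(finch | x) = 0.00486 / 0.00500765625 ≈ 0.971

0.971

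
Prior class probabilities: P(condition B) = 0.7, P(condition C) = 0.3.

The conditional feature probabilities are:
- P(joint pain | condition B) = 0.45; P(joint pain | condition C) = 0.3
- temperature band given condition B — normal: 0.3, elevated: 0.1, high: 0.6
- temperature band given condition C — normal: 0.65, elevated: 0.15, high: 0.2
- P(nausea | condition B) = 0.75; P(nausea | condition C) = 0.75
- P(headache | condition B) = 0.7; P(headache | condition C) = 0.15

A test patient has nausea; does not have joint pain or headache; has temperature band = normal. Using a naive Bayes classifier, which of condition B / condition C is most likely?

condition C

condition B: 0.7 × (1−0.45) × 0.3 × 0.75 × (1−0.7) = 0.0259875
condition C: 0.3 × (1−0.3) × 0.65 × 0.75 × (1−0.15) = 0.08701875
Highest score → condition C.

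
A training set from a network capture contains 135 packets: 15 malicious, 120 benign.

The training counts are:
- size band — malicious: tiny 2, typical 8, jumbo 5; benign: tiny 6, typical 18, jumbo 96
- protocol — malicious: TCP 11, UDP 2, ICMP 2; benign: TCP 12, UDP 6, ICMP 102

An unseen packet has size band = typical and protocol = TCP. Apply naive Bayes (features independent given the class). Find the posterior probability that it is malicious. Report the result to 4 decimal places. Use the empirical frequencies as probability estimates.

malicious: (15/135) × (8/15) × (11/15) ≈ 0.0434568
benign: (120/135) × (18/120) × (12/120) ≈ 0.0133333
P(malicious | x) = 0.0434568 / 0.0567901 ≈ 0.7652

0.7652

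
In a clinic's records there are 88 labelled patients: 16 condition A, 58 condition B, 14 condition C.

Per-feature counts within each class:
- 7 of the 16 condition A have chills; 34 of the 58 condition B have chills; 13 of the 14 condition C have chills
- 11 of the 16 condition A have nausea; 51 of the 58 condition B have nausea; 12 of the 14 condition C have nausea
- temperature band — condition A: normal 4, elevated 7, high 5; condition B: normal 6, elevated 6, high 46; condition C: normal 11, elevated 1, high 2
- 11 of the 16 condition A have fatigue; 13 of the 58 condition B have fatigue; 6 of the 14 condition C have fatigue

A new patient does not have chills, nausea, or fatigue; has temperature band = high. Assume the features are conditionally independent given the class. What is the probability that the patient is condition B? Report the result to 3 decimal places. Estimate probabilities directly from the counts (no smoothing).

0.862

condition A: (16/88) × (9/16) × (5/16) × (5/16) × (5/16) ≈ 0.00312112
condition B: (58/88) × (24/58) × (7/58) × (46/58) × (45/58) ≈ 0.0202541
condition C: (14/88) × (1/14) × (2/14) × (2/14) × (8/14) ≈ 0.000132521
P(condition B | x) = 0.0202541 / 0.023507741 ≈ 0.862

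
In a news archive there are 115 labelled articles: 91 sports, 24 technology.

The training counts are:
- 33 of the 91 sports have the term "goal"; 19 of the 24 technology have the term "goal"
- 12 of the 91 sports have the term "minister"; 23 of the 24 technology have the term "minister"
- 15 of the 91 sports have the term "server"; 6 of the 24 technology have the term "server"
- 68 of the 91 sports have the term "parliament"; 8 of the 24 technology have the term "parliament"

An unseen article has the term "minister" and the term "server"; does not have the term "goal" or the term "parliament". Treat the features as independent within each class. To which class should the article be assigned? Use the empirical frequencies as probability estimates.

technology

sports: (91/115) × (58/91) × (12/91) × (15/91) × (23/91) ≈ 0.00277081
technology: (24/115) × (5/24) × (23/24) × (6/24) × (16/24) ≈ 0.00694444
Highest score → technology.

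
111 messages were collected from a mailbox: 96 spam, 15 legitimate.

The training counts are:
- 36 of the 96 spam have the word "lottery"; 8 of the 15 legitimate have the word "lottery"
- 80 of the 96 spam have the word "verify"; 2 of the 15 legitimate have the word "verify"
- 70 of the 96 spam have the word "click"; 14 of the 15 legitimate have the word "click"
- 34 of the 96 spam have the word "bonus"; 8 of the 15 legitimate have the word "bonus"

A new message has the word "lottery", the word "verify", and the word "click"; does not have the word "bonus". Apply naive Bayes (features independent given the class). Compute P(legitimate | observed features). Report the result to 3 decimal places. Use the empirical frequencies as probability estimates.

0.032

spam: (96/111) × (36/96) × (80/96) × (70/96) × (62/96) ≈ 0.127276
legitimate: (15/111) × (8/15) × (2/15) × (14/15) × (7/15) ≈ 0.00418552
P(legitimate | x) = 0.00418552 / 0.13146152 ≈ 0.032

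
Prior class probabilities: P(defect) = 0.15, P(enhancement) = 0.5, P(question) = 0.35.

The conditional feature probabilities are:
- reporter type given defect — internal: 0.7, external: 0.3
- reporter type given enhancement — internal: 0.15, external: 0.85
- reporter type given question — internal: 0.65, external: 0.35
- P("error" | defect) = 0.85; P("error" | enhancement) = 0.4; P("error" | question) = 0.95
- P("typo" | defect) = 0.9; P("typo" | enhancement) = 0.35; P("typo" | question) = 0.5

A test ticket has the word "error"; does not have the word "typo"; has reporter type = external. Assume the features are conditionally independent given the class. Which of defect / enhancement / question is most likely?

enhancement

defect: 0.15 × 0.3 × 0.85 × (1−0.9) = 0.003825
enhancement: 0.5 × 0.85 × 0.4 × (1−0.35) = 0.1105
question: 0.35 × 0.35 × 0.95 × (1−0.5) = 0.0581875
Highest score → enhancement.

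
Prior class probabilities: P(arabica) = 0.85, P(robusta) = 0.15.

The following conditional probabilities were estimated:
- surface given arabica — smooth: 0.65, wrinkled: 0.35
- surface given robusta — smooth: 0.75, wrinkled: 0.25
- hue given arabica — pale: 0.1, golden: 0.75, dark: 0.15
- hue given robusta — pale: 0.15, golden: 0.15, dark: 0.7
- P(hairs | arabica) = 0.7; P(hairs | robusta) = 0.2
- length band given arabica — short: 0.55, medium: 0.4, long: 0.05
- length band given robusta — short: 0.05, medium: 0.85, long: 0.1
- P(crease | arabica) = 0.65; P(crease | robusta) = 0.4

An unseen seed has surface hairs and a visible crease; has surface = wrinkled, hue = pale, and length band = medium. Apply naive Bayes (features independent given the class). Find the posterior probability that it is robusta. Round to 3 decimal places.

arabica: 0.85 × 0.35 × 0.1 × 0.7 × 0.4 × 0.65 = 0.0054145
robusta: 0.15 × 0.25 × 0.15 × 0.2 × 0.85 × 0.4 = 0.0003825
P(robusta | x) = 0.0003825 / 0.005797 ≈ 0.066

0.066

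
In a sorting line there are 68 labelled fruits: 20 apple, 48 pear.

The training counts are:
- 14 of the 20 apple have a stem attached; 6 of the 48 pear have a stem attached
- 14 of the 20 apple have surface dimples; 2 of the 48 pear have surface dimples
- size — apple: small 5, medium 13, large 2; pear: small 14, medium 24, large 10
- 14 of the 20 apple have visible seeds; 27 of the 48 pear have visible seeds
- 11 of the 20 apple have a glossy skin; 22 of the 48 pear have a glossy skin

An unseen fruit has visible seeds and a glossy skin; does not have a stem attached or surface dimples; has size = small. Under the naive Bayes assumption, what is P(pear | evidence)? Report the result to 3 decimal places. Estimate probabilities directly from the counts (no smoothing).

0.946

apple: (20/68) × (6/20) × (6/20) × (5/20) × (14/20) × (11/20) ≈ 0.00254779
pear: (48/68) × (42/48) × (46/48) × (14/48) × (27/48) × (22/48) ≈ 0.044509
P(pear | x) = 0.044509 / 0.04705679 ≈ 0.946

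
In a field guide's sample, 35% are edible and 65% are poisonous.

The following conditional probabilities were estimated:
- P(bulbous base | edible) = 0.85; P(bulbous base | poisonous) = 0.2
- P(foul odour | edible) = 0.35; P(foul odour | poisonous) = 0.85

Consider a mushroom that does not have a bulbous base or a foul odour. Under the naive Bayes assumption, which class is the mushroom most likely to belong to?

edible: 0.35 × (1−0.85) × (1−0.35) = 0.034125
poisonous: 0.65 × (1−0.2) × (1−0.85) = 0.078
Highest score → poisonous.

poisonous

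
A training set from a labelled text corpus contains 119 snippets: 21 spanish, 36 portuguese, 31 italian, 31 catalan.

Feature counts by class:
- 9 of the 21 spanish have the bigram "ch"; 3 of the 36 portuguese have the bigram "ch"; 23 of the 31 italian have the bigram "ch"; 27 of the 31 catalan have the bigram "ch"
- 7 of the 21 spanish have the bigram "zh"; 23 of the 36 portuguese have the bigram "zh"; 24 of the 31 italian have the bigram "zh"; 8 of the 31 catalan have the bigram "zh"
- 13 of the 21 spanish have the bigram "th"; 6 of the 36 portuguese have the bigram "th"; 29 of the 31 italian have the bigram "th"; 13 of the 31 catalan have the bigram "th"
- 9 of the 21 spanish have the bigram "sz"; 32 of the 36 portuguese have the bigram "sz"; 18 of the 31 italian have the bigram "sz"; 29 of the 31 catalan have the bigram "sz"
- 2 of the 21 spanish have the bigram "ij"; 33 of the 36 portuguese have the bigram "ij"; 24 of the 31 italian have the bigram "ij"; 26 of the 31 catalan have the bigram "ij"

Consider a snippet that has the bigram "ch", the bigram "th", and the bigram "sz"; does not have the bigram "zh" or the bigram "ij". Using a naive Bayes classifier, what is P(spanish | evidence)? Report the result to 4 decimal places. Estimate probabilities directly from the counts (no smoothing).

0.4289

spanish: (21/119) × (9/21) × (14/21) × (13/21) × (9/21) × (19/21) ≈ 0.0121028
portuguese: (36/119) × (3/36) × (13/36) × (6/36) × (32/36) × (3/36) ≈ 0.000112391
italian: (31/119) × (23/31) × (7/31) × (29/31) × (18/31) × (7/31) ≈ 0.00535304
catalan: (31/119) × (27/31) × (23/31) × (13/31) × (29/31) × (5/31) ≈ 0.0106515
P(spanish | x) = 0.0121028 / 0.028219731 ≈ 0.4289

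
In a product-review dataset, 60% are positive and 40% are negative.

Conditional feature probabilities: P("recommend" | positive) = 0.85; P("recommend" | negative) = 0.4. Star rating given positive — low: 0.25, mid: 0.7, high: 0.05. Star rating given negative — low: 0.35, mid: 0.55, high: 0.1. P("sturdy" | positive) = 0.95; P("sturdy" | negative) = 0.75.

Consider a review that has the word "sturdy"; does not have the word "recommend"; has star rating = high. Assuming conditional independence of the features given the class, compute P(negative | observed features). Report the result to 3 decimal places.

0.808

positive: 0.6 × (1−0.85) × 0.05 × 0.95 = 0.004275
negative: 0.4 × (1−0.4) × 0.1 × 0.75 = 0.018
P(negative | x) = 0.018 / 0.022275 ≈ 0.808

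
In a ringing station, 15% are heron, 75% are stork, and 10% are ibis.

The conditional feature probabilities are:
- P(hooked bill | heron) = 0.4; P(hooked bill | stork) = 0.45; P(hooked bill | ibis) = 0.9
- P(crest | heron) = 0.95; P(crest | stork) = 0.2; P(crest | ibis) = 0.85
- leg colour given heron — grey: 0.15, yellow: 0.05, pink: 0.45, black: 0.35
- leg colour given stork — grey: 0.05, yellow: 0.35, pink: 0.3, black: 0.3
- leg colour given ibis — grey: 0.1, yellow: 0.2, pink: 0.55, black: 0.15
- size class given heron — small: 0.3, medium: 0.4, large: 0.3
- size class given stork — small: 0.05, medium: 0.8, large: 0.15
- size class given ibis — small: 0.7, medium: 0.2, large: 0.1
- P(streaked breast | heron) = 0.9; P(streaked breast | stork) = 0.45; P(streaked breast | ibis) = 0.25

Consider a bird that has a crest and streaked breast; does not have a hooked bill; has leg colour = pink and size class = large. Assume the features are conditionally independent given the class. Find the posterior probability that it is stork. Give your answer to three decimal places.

heron: 0.15 × (1−0.4) × 0.95 × 0.45 × 0.3 × 0.9 = 0.01038825
stork: 0.75 × (1−0.45) × 0.2 × 0.3 × 0.15 × 0.45 = 0.001670625
ibis: 0.1 × (1−0.9) × 0.85 × 0.55 × 0.1 × 0.25 = 0.000116875
P(stork | x) = 0.001670625 / 0.01217575 ≈ 0.137

0.137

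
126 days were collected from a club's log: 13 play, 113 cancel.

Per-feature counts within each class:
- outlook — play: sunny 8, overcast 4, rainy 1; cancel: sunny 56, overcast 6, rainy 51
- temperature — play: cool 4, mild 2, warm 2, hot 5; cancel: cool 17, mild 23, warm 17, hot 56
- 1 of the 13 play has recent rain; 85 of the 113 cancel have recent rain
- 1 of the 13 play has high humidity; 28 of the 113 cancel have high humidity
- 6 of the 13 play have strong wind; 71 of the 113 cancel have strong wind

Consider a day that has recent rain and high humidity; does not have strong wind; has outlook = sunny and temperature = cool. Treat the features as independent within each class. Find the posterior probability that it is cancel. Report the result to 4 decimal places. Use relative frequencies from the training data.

0.9867

play: (13/126) × (8/13) × (4/13) × (1/13) × (1/13) × (7/13) ≈ 0.0000622449
cancel: (113/126) × (56/113) × (17/113) × (85/113) × (28/113) × (42/113) ≈ 0.00463211
P(cancel | x) = 0.00463211 / 0.0046943549 ≈ 0.9867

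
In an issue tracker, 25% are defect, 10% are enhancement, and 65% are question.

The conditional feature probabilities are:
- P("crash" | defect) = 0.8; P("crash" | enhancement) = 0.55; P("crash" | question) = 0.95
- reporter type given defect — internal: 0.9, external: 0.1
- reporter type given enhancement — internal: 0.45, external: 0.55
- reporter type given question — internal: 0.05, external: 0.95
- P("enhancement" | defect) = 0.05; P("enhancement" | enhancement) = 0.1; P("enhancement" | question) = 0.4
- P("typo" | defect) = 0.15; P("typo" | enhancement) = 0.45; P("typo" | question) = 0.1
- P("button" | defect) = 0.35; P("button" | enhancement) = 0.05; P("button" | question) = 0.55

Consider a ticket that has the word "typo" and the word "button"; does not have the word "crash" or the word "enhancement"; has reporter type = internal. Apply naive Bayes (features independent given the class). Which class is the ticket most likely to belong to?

defect: 0.25 × (1−0.8) × 0.9 × (1−0.05) × 0.15 × 0.35 = 0.002244375
enhancement: 0.1 × (1−0.55) × 0.45 × (1−0.1) × 0.45 × 0.05 = 0.0004100625
question: 0.65 × (1−0.95) × 0.05 × (1−0.4) × 0.1 × 0.55 = 0.000053625
Highest score → defect.

defect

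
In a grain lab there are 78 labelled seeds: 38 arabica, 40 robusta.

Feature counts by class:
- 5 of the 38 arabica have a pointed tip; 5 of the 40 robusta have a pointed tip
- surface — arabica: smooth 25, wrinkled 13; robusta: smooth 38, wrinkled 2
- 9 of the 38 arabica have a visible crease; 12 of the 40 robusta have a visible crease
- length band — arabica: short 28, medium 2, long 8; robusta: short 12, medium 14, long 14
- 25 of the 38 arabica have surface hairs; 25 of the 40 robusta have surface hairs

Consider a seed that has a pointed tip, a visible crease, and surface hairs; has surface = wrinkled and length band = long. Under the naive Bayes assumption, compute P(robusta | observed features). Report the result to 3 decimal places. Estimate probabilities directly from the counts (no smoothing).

arabica: (38/78) × (5/38) × (13/38) × (9/38) × (8/38) × (25/38) ≈ 0.000719378
robusta: (40/78) × (5/40) × (2/40) × (12/40) × (14/40) × (25/40) ≈ 0.000210337
P(robusta | x) = 0.000210337 / 0.000929715 ≈ 0.226

0.226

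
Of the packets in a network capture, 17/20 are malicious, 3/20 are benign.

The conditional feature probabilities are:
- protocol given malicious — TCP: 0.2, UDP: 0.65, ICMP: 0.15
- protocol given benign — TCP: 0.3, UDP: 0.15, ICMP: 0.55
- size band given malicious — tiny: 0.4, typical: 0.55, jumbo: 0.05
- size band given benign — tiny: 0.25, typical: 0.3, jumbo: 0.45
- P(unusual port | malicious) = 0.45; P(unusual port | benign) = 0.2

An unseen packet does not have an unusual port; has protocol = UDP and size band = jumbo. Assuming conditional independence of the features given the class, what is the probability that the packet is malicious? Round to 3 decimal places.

0.652

malicious: 0.85 × 0.65 × 0.05 × (1−0.45) = 0.01519375
benign: 0.15 × 0.15 × 0.45 × (1−0.2) = 0.0081
P(malicious | x) = 0.01519375 / 0.02329375 ≈ 0.652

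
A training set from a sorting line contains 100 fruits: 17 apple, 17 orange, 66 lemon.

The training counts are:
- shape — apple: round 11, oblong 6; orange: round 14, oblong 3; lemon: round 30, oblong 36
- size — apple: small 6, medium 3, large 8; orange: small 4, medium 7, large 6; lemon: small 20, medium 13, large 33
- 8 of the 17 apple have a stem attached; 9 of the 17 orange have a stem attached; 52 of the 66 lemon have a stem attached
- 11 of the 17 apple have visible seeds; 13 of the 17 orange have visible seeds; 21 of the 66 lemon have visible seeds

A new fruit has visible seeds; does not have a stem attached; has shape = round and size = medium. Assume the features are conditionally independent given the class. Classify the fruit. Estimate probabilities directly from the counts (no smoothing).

apple: (17/100) × (11/17) × (3/17) × (9/17) × (11/17) ≈ 0.0066497
orange: (17/100) × (14/17) × (7/17) × (8/17) × (13/17) ≈ 0.020745
lemon: (66/100) × (30/66) × (13/66) × (14/66) × (21/66) ≈ 0.00398823
Highest score → orange.

orange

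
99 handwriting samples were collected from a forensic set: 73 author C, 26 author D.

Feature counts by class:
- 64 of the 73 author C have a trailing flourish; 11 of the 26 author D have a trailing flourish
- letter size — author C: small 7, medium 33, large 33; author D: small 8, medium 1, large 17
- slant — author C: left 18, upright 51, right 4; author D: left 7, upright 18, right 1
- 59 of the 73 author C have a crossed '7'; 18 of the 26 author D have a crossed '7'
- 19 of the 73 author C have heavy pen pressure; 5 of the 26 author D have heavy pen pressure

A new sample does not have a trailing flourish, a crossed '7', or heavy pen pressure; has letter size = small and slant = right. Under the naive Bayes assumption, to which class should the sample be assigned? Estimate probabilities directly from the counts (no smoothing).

author C: (73/99) × (9/73) × (7/73) × (4/73) × (14/73) × (54/73) ≈ 0.0000677635
author D: (26/99) × (15/26) × (8/26) × (1/26) × (8/26) × (21/26) ≈ 0.000445617
Highest score → author D.

author D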